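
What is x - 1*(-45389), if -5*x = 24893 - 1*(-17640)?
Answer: 184412/5 ≈ 36882.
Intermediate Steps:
x = -42533/5 (x = -(24893 - 1*(-17640))/5 = -(24893 + 17640)/5 = -⅕*42533 = -42533/5 ≈ -8506.6)
x - 1*(-45389) = -42533/5 - 1*(-45389) = -42533/5 + 45389 = 184412/5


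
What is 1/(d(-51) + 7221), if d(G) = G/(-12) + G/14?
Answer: 28/202205 ≈ 0.00013847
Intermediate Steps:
d(G) = -G/84 (d(G) = G*(-1/12) + G*(1/14) = -G/12 + G/14 = -G/84)
1/(d(-51) + 7221) = 1/(-1/84*(-51) + 7221) = 1/(17/28 + 7221) = 1/(202205/28) = 28/202205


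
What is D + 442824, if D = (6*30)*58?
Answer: 453264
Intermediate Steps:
D = 10440 (D = 180*58 = 10440)
D + 442824 = 10440 + 442824 = 453264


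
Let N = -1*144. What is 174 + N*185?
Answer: -26466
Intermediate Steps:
N = -144
174 + N*185 = 174 - 144*185 = 174 - 26640 = -26466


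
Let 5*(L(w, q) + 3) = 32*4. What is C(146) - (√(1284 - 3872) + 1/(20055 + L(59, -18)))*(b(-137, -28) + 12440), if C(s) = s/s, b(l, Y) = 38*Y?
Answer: 10877/25097 - 22752*I*√647 ≈ 0.4334 - 5.7872e+5*I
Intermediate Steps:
L(w, q) = 113/5 (L(w, q) = -3 + (32*4)/5 = -3 + (⅕)*128 = -3 + 128/5 = 113/5)
C(s) = 1
C(146) - (√(1284 - 3872) + 1/(20055 + L(59, -18)))*(b(-137, -28) + 12440) = 1 - (√(1284 - 3872) + 1/(20055 + 113/5))*(38*(-28) + 12440) = 1 - (√(-2588) + 1/(100388/5))*(-1064 + 12440) = 1 - (2*I*√647 + 5/100388)*11376 = 1 - (5/100388 + 2*I*√647)*11376 = 1 - (14220/25097 + 22752*I*√647) = 1 + (-14220/25097 - 22752*I*√647) = 10877/25097 - 22752*I*√647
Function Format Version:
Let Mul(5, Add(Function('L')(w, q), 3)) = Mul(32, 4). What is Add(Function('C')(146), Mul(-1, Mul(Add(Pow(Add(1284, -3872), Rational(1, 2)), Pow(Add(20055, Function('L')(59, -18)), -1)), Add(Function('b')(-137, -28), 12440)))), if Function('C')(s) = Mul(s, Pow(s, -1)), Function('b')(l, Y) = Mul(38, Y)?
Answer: Add(Rational(10877, 25097), Mul(-22752, I, Pow(647, Rational(1, 2)))) ≈ Add(0.43340, Mul(-5.7872e+5, I))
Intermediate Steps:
Function('L')(w, q) = Rational(113, 5) (Function('L')(w, q) = Add(-3, Mul(Rational(1, 5), Mul(32, 4))) = Add(-3, Mul(Rational(1, 5), 128)) = Add(-3, Rational(128, 5)) = Rational(113, 5))
Function('C')(s) = 1
Add(Function('C')(146), Mul(-1, Mul(Add(Pow(Add(1284, -3872), Rational(1, 2)), Pow(Add(20055, Function('L')(59, -18)), -1)), Add(Function('b')(-137, -28), 12440)))) = Add(1, Mul(-1, Mul(Add(Pow(Add(1284, -3872), Rational(1, 2)), Pow(Add(20055, Rational(113, 5)), -1)), Add(Mul(38, -28), 12440)))) = Add(1, Mul(-1, Mul(Add(Pow(-2588, Rational(1, 2)), Pow(Rational(100388, 5), -1)), Add(-1064, 12440)))) = Add(1, Mul(-1, Mul(Add(Mul(2, I, Pow(647, Rational(1, 2))), Rational(5, 100388)), 11376))) = Add(1, Mul(-1, Mul(Add(Rational(5, 100388), Mul(2, I, Pow(647, Rational(1, 2)))), 11376))) = Add(1, Mul(-1, Add(Rational(14220, 25097), Mul(22752, I, Pow(647, Rational(1, 2)))))) = Add(1, Add(Rational(-14220, 25097), Mul(-22752, I, Pow(647, Rational(1, 2))))) = Add(Rational(10877, 25097), Mul(-22752, I, Pow(647, Rational(1, 2))))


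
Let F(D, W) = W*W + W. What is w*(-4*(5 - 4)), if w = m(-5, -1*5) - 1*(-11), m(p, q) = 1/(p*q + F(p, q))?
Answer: -1984/45 ≈ -44.089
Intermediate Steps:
F(D, W) = W + W² (F(D, W) = W² + W = W + W²)
m(p, q) = 1/(p*q + q*(1 + q))
w = 496/45 (w = 1/(((-1*5))*(1 - 5 - 1*5)) - 1*(-11) = 1/((-5)*(1 - 5 - 5)) + 11 = -⅕/(-9) + 11 = -⅕*(-⅑) + 11 = 1/45 + 11 = 496/45 ≈ 11.022)
w*(-4*(5 - 4)) = 496*(-4*(5 - 4))/45 = 496*(-4*1)/45 = (496/45)*(-4) = -1984/45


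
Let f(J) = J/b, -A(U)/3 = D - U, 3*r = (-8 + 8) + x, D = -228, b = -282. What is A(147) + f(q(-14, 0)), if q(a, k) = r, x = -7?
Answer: 951757/846 ≈ 1125.0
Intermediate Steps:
r = -7/3 (r = ((-8 + 8) - 7)/3 = (0 - 7)/3 = (1/3)*(-7) = -7/3 ≈ -2.3333)
q(a, k) = -7/3
A(U) = 684 + 3*U (A(U) = -3*(-228 - U) = 684 + 3*U)
f(J) = -J/282 (f(J) = J/(-282) = J*(-1/282) = -J/282)
A(147) + f(q(-14, 0)) = (684 + 3*147) - 1/282*(-7/3) = (684 + 441) + 7/846 = 1125 + 7/846 = 951757/846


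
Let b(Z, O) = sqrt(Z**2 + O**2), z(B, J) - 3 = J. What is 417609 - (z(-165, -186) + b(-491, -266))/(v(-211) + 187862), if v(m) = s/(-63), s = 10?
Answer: 4942526138793/11835296 - 63*sqrt(311837)/11835296 ≈ 4.1761e+5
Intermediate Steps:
z(B, J) = 3 + J
v(m) = -10/63 (v(m) = 10/(-63) = 10*(-1/63) = -10/63)
b(Z, O) = sqrt(O**2 + Z**2)
417609 - (z(-165, -186) + b(-491, -266))/(v(-211) + 187862) = 417609 - ((3 - 186) + sqrt((-266)**2 + (-491)**2))/(-10/63 + 187862) = 417609 - (-183 + sqrt(70756 + 241081))/11835296/63 = 417609 - (-183 + sqrt(311837))*63/11835296 = 417609 - (-11529/11835296 + 63*sqrt(311837)/11835296) = 417609 + (11529/11835296 - 63*sqrt(311837)/11835296) = 4942526138793/11835296 - 63*sqrt(311837)/11835296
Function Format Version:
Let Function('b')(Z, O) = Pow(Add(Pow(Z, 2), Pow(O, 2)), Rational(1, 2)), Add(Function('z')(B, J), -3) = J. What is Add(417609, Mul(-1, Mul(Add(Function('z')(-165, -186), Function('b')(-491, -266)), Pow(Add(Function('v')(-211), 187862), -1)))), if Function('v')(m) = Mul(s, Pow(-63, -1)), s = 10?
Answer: Add(Rational(4942526138793, 11835296), Mul(Rational(-63, 11835296), Pow(311837, Rational(1, 2)))) ≈ 4.1761e+5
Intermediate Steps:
Function('z')(B, J) = Add(3, J)
Function('v')(m) = Rational(-10, 63) (Function('v')(m) = Mul(10, Pow(-63, -1)) = Mul(10, Rational(-1, 63)) = Rational(-10, 63))
Function('b')(Z, O) = Pow(Add(Pow(O, 2), Pow(Z, 2)), Rational(1, 2))
Add(417609, Mul(-1, Mul(Add(Function('z')(-165, -186), Function('b')(-491, -266)), Pow(Add(Function('v')(-211), 187862), -1)))) = Add(417609, Mul(-1, Mul(Add(Add(3, -186), Pow(Add(Pow(-266, 2), Pow(-491, 2)), Rational(1, 2))), Pow(Add(Rational(-10, 63), 187862), -1)))) = Add(417609, Mul(-1, Mul(Add(-183, Pow(Add(70756, 241081), Rational(1, 2))), Pow(Rational(11835296, 63), -1)))) = Add(417609, Mul(-1, Mul(Add(-183, Pow(311837, Rational(1, 2))), Rational(63, 11835296)))) = Add(417609, Mul(-1, Add(Rational(-11529, 11835296), Mul(Rational(63, 11835296), Pow(311837, Rational(1, 2)))))) = Add(417609, Add(Rational(11529, 11835296), Mul(Rational(-63, 11835296), Pow(311837, Rational(1, 2))))) = Add(Rational(4942526138793, 11835296), Mul(Rational(-63, 11835296), Pow(311837, Rational(1, 2))))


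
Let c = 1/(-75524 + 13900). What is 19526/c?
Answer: -1203270224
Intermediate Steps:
c = -1/61624 (c = 1/(-61624) = -1/61624 ≈ -1.6227e-5)
19526/c = 19526/(-1/61624) = 19526*(-61624) = -1203270224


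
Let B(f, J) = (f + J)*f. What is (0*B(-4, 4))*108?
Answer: 0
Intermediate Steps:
B(f, J) = f*(J + f) (B(f, J) = (J + f)*f = f*(J + f))
(0*B(-4, 4))*108 = (0*(-4*(4 - 4)))*108 = (0*(-4*0))*108 = (0*0)*108 = 0*108 = 0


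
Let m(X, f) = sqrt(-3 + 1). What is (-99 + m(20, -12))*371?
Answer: -36729 + 371*I*sqrt(2) ≈ -36729.0 + 524.67*I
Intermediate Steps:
m(X, f) = I*sqrt(2) (m(X, f) = sqrt(-2) = I*sqrt(2))
(-99 + m(20, -12))*371 = (-99 + I*sqrt(2))*371 = -36729 + 371*I*sqrt(2)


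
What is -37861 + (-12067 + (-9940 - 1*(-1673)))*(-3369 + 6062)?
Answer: -54797323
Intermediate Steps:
-37861 + (-12067 + (-9940 - 1*(-1673)))*(-3369 + 6062) = -37861 + (-12067 + (-9940 + 1673))*2693 = -37861 + (-12067 - 8267)*2693 = -37861 - 20334*2693 = -37861 - 54759462 = -54797323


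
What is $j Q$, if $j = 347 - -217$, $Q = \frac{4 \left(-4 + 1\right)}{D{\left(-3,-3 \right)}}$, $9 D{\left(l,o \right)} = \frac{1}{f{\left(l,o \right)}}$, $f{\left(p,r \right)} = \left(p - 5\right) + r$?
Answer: $670032$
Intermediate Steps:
$f{\left(p,r \right)} = -5 + p + r$ ($f{\left(p,r \right)} = \left(-5 + p\right) + r = -5 + p + r$)
$D{\left(l,o \right)} = \frac{1}{9 \left(-5 + l + o\right)}$
$Q = 1188$ ($Q = \frac{4 \left(-4 + 1\right)}{\frac{1}{9} \frac{1}{-5 - 3 - 3}} = \frac{4 \left(-3\right)}{\frac{1}{9} \frac{1}{-11}} = - \frac{12}{\frac{1}{9} \left(- \frac{1}{11}\right)} = - \frac{12}{- \frac{1}{99}} = \left(-12\right) \left(-99\right) = 1188$)
$j = 564$ ($j = 347 + 217 = 564$)
$j Q = 564 \cdot 1188 = 670032$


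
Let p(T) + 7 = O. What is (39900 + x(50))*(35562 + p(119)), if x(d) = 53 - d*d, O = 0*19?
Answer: 1331641415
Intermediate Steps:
O = 0
p(T) = -7 (p(T) = -7 + 0 = -7)
x(d) = 53 - d²
(39900 + x(50))*(35562 + p(119)) = (39900 + (53 - 1*50²))*(35562 - 7) = (39900 + (53 - 1*2500))*35555 = (39900 + (53 - 2500))*35555 = (39900 - 2447)*35555 = 37453*35555 = 1331641415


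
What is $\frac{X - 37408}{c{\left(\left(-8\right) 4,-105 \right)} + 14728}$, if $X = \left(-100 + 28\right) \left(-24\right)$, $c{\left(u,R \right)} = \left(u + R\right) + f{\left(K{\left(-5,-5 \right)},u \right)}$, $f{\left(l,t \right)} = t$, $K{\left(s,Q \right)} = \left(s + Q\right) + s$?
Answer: $- \frac{35680}{14559} \approx -2.4507$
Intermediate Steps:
$K{\left(s,Q \right)} = Q + 2 s$ ($K{\left(s,Q \right)} = \left(Q + s\right) + s = Q + 2 s$)
$c{\left(u,R \right)} = R + 2 u$ ($c{\left(u,R \right)} = \left(u + R\right) + u = \left(R + u\right) + u = R + 2 u$)
$X = 1728$ ($X = \left(-72\right) \left(-24\right) = 1728$)
$\frac{X - 37408}{c{\left(\left(-8\right) 4,-105 \right)} + 14728} = \frac{1728 - 37408}{\left(-105 + 2 \left(\left(-8\right) 4\right)\right) + 14728} = - \frac{35680}{\left(-105 + 2 \left(-32\right)\right) + 14728} = - \frac{35680}{\left(-105 - 64\right) + 14728} = - \frac{35680}{-169 + 14728} = - \frac{35680}{14559}$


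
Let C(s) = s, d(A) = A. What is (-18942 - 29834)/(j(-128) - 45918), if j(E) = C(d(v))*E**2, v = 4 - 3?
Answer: 24388/14767 ≈ 1.6515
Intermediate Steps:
v = 1
j(E) = E**2 (j(E) = 1*E**2 = E**2)
(-18942 - 29834)/(j(-128) - 45918) = (-18942 - 29834)/((-128)**2 - 45918) = -48776/(16384 - 45918) = -48776/(-29534) = -48776*(-1/29534) = 24388/14767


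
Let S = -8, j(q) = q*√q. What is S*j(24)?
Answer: -384*√6 ≈ -940.60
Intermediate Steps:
j(q) = q^(3/2)
S*j(24) = -384*√6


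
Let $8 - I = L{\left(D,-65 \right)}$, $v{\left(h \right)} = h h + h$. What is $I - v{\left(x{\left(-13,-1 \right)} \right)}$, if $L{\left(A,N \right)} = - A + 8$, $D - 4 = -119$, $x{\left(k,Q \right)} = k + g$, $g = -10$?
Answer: $-621$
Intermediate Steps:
$x{\left(k,Q \right)} = -10 + k$ ($x{\left(k,Q \right)} = k - 10 = -10 + k$)
$D = -115$ ($D = 4 - 119 = -115$)
$v{\left(h \right)} = h + h^{2}$ ($v{\left(h \right)} = h^{2} + h = h + h^{2}$)
$L{\left(A,N \right)} = 8 - A$
$I = -115$ ($I = 8 - \left(8 - -115\right) = 8 - \left(8 + 115\right) = 8 - 123 = -115$)
$I - v{\left(x{\left(-13,-1 \right)} \right)} = -115 - \left(-10 - 13\right) \left(1 - 23\right) = -115 - - 23 \left(1 - 23\right) = -115 - \left(-23\right) \left(-22\right) = -115 - 506 = -621$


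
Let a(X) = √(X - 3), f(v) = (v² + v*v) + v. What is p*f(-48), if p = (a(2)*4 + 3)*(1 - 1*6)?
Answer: -68400 - 91200*I ≈ -68400.0 - 91200.0*I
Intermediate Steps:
f(v) = v + 2*v² (f(v) = (v² + v²) + v = 2*v² + v = v + 2*v²)
a(X) = √(-3 + X)
p = -15 - 20*I (p = (√(-3 + 2)*4 + 3)*(1 - 1*6) = (√(-1)*4 + 3)*(1 - 6) = (I*4 + 3)*(-5) = (4*I + 3)*(-5) = (3 + 4*I)*(-5) = -15 - 20*I ≈ -15.0 - 20.0*I)
p*f(-48) = (-15 - 20*I)*(-48*(1 + 2*(-48))) = (-15 - 20*I)*(-48*(1 - 96)) = (-15 - 20*I)*(-48*(-95)) = (-15 - 20*I)*4560 = -68400 - 91200*I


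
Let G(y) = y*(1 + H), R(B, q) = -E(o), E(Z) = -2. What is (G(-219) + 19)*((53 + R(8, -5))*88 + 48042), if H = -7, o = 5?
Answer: 70491706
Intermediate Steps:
R(B, q) = 2 (R(B, q) = -1*(-2) = 2)
G(y) = -6*y (G(y) = y*(1 - 7) = y*(-6) = -6*y)
(G(-219) + 19)*((53 + R(8, -5))*88 + 48042) = (-6*(-219) + 19)*((53 + 2)*88 + 48042) = (1314 + 19)*(55*88 + 48042) = 1333*(4840 + 48042) = 1333*52882 = 70491706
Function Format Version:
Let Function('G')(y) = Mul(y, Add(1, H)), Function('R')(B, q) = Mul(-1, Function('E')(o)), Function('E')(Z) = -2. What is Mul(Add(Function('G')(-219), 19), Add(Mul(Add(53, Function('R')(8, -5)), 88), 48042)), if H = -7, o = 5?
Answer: 70491706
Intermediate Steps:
Function('R')(B, q) = 2 (Function('R')(B, q) = Mul(-1, -2) = 2)
Function('G')(y) = Mul(-6, y) (Function('G')(y) = Mul(y, Add(1, -7)) = Mul(y, -6) = Mul(-6, y))
Mul(Add(Function('G')(-219), 19), Add(Mul(Add(53, Function('R')(8, -5)), 88), 48042)) = Mul(Add(Mul(-6, -219), 19), Add(Mul(Add(53, 2), 88), 48042)) = Mul(Add(1314, 19), Add(Mul(55, 88), 48042)) = Mul(1333, Add(4840, 48042)) = Mul(1333, 52882) = 70491706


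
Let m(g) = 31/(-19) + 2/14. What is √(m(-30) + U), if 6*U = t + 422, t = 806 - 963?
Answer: √27177486/798 ≈ 6.5328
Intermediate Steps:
m(g) = -198/133 (m(g) = 31*(-1/19) + 2*(1/14) = -31/19 + ⅐ = -198/133)
t = -157
U = 265/6 (U = (-157 + 422)/6 = (⅙)*265 = 265/6 ≈ 44.167)
√(m(-30) + U) = √(-198/133 + 265/6) = √(34057/798) = √27177486/798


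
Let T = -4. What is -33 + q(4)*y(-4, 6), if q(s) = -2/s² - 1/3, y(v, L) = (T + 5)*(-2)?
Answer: -385/12 ≈ -32.083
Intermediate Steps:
y(v, L) = -2 (y(v, L) = (-4 + 5)*(-2) = 1*(-2) = -2)
q(s) = -⅓ - 2/s² (q(s) = -2/s² - 1*⅓ = -2/s² - ⅓ = -⅓ - 2/s²)
-33 + q(4)*y(-4, 6) = -33 + (-⅓ - 2/4²)*(-2) = -33 + (-⅓ - 2*1/16)*(-2) = -33 + (-⅓ - ⅛)*(-2) = -33 - 11/24*(-2) = -33 + 11/12 = -385/12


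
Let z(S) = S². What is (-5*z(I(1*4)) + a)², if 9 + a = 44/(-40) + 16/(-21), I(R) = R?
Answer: 364084561/44100 ≈ 8255.9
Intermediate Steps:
a = -2281/210 (a = -9 + (44/(-40) + 16/(-21)) = -9 + (44*(-1/40) + 16*(-1/21)) = -9 + (-11/10 - 16/21) = -9 - 391/210 = -2281/210 ≈ -10.862)
(-5*z(I(1*4)) + a)² = (-5*(1*4)² - 2281/210)² = (-5*4² - 2281/210)² = (-5*16 - 2281/210)² = (-80 - 2281/210)² = (-19081/210)² = 364084561/44100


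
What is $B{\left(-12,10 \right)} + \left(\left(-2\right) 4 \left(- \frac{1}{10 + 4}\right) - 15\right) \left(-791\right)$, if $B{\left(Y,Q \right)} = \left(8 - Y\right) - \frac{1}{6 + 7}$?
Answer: $\frac{148628}{13} \approx 11433.0$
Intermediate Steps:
$B{\left(Y,Q \right)} = \frac{103}{13} - Y$ ($B{\left(Y,Q \right)} = \left(8 - Y\right) - \frac{1}{13} = \frac{103}{13} - Y$)
$B{\left(-12,10 \right)} + \left(\left(-2\right) 4 \left(- \frac{1}{10 + 4}\right) - 15\right) \left(-791\right) = \left(\frac{103}{13} - -12\right) + \left(\left(-2\right) 4 \left(- \frac{1}{10 + 4}\right) - 15\right) \left(-791\right) = \left(\frac{103}{13} + 12\right) + \left(- 8 \left(- \frac{1}{14}\right) - 15\right) \left(-791\right) = \frac{259}{13} + \left(- 8 \left(\left(-1\right) \frac{1}{14}\right) - 15\right) \left(-791\right) = \frac{259}{13} + \left(\left(-8\right) \left(- \frac{1}{14}\right) - 15\right) \left(-791\right) = \frac{259}{13} + \left(\frac{4}{7} - 15\right) \left(-791\right) = \frac{259}{13} - -11413 = \frac{259}{13} + 11413 = \frac{148628}{13}$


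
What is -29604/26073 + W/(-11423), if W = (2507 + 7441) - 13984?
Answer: -77645288/99277293 ≈ -0.78211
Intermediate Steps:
W = -4036 (W = 9948 - 13984 = -4036)
-29604/26073 + W/(-11423) = -29604/26073 - 4036/(-11423) = -29604*1/26073 - 4036*(-1/11423) = -9868/8691 + 4036/11423 = -77645288/99277293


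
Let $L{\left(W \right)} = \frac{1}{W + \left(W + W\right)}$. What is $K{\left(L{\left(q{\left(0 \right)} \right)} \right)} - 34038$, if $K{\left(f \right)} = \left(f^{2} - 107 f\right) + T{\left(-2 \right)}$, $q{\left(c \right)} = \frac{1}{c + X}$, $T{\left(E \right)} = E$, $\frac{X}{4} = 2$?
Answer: $- \frac{308864}{9} \approx -34318.0$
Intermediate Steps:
$X = 8$ ($X = 4 \cdot 2 = 8$)
$q{\left(c \right)} = \frac{1}{8 + c}$ ($q{\left(c \right)} = \frac{1}{c + 8} = \frac{1}{8 + c}$)
$L{\left(W \right)} = \frac{1}{3 W}$ ($L{\left(W \right)} = \frac{1}{W + 2 W} = \frac{1}{3 W}$)
$K{\left(f \right)} = -2 + f^{2} - 107 f$ ($K{\left(f \right)} = \left(f^{2} - 107 f\right) - 2 = -2 + f^{2} - 107 f$)
$K{\left(L{\left(q{\left(0 \right)} \right)} \right)} - 34038 = \left(-2 + \left(\frac{1}{3 \frac{1}{8 + 0}}\right)^{2} - 107 \frac{1}{3 \frac{1}{8 + 0}}\right) - 34038 = \left(-2 + \left(\frac{1}{3 \cdot \frac{1}{8}}\right)^{2} - 107 \frac{1}{3 \cdot \frac{1}{8}}\right) - 34038 = \left(-2 + \left(\frac{\frac{1}{\frac{1}{8}}}{3}\right)^{2} - 107 \frac{\frac{1}{\frac{1}{8}}}{3}\right) - 34038 = \left(-2 + \left(\frac{1}{3} \cdot 8\right)^{2} - 107 \cdot \frac{1}{3} \cdot 8\right) - 34038 = \left(-2 + \left(\frac{8}{3}\right)^{2} - \frac{856}{3}\right) - 34038 = \left(-2 + \frac{64}{9} - \frac{856}{3}\right) - 34038 = - \frac{2522}{9} - 34038 = - \frac{308864}{9}$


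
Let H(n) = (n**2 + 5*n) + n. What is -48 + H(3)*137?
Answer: 3651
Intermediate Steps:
H(n) = n**2 + 6*n
-48 + H(3)*137 = -48 + (3*(6 + 3))*137 = -48 + (3*9)*137 = -48 + 27*137 = -48 + 3699 = 3651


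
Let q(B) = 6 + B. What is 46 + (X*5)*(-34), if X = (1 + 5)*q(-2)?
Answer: -4034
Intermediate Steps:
X = 24 (X = (1 + 5)*(6 - 2) = 6*4 = 24)
46 + (X*5)*(-34) = 46 + (24*5)*(-34) = 46 + 120*(-34) = 46 - 4080 = -4034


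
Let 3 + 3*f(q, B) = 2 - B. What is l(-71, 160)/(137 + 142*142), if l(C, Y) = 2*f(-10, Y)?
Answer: -322/60903 ≈ -0.0052871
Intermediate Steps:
f(q, B) = -1/3 - B/3 (f(q, B) = -1 + (2 - B)/3 = -1 + (2/3 - B/3) = -1/3 - B/3)
l(C, Y) = -2/3 - 2*Y/3 (l(C, Y) = 2*(-1/3 - Y/3) = -2/3 - 2*Y/3)
l(-71, 160)/(137 + 142*142) = (-2/3 - 2/3*160)/(137 + 142*142) = (-2/3 - 320/3)/(137 + 20164) = -322/3/20301 = -322/3*1/20301 = -322/60903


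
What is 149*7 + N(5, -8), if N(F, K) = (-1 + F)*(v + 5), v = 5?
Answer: 1083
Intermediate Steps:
N(F, K) = -10 + 10*F (N(F, K) = (-1 + F)*(5 + 5) = (-1 + F)*10 = -10 + 10*F)
149*7 + N(5, -8) = 149*7 + (-10 + 10*5) = 1043 + (-10 + 50) = 1043 + 40 = 1083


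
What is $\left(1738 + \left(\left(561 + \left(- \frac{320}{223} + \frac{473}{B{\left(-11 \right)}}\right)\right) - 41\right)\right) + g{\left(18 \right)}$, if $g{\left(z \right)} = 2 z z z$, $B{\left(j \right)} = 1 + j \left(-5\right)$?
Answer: $\frac{173945495}{12488} \approx 13929.0$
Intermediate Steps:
$B{\left(j \right)} = 1 - 5 j$
$g{\left(z \right)} = 2 z^{3}$ ($g{\left(z \right)} = 2 z^{2} z = 2 z^{3}$)
$\left(1738 + \left(\left(561 + \left(- \frac{320}{223} + \frac{473}{B{\left(-11 \right)}}\right)\right) - 41\right)\right) + g{\left(18 \right)} = \left(1738 + \left(\left(561 + \left(- \frac{320}{223} + \frac{473}{1 - -55}\right)\right) - 41\right)\right) + 2 \cdot 18^{3} = \left(1738 + \left(\left(561 + \left(\left(-320\right) \frac{1}{223} + \frac{473}{1 + 55}\right)\right) - 41\right)\right) + 2 \cdot 5832 = \left(1738 + \left(\left(561 - \left(\frac{320}{223} - \frac{473}{56}\right)\right) - 41\right)\right) + 11664 = \left(1738 + \left(\left(561 + \left(- \frac{320}{223} + 473 \cdot \frac{1}{56}\right)\right) - 41\right)\right) + 11664 = \left(1738 + \left(\left(561 + \left(- \frac{320}{223} + \frac{473}{56}\right)\right) - 41\right)\right) + 11664 = \left(1738 + \left(\left(561 + \frac{87559}{12488}\right) - 41\right)\right) + 11664 = \left(1738 + \left(\frac{7093327}{12488} - 41\right)\right) + 11664 = \left(1738 + \frac{6581319}{12488}\right) + 11664 = \frac{28285463}{12488} + 11664 = \frac{173945495}{12488}$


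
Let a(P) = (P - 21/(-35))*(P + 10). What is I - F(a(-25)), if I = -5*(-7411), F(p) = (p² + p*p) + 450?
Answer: -231307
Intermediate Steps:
a(P) = (10 + P)*(⅗ + P) (a(P) = (P - 21*(-1/35))*(10 + P) = (P + ⅗)*(10 + P) = (⅗ + P)*(10 + P) = (10 + P)*(⅗ + P))
F(p) = 450 + 2*p² (F(p) = (p² + p²) + 450 = 2*p² + 450 = 450 + 2*p²)
I = 37055
I - F(a(-25)) = 37055 - (450 + 2*(6 + (-25)² + (53/5)*(-25))²) = 37055 - (450 + 2*(6 + 625 - 265)²) = 37055 - (450 + 2*366²) = 37055 - (450 + 2*133956) = 37055 - (450 + 267912) = 37055 - 1*268362 = 37055 - 268362 = -231307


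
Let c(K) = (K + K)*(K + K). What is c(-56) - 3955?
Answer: 8589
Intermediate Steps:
c(K) = 4*K**2 (c(K) = (2*K)*(2*K) = 4*K**2)
c(-56) - 3955 = 4*(-56)**2 - 3955 = 4*3136 - 3955 = 12544 - 3955 = 8589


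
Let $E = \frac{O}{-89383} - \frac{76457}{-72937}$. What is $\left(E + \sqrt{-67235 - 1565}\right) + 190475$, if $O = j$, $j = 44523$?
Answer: $\frac{1241772562810705}{6519327871} + 40 i \sqrt{43} \approx 1.9048 \cdot 10^{5} + 262.3 i$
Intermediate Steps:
$O = 44523$
$E = \frac{3586581980}{6519327871}$ ($E = \frac{44523}{-89383} - \frac{76457}{-72937} = 44523 \left(- \frac{1}{89383}\right) - - \frac{76457}{72937} = - \frac{44523}{89383} + \frac{76457}{72937} = \frac{3586581980}{6519327871} \approx 0.55015$)
$\left(E + \sqrt{-67235 - 1565}\right) + 190475 = \left(\frac{3586581980}{6519327871} + \sqrt{-67235 - 1565}\right) + 190475 = \left(\frac{3586581980}{6519327871} + \sqrt{-68800}\right) + 190475 = \left(\frac{3586581980}{6519327871} + 40 i \sqrt{43}\right) + 190475 = \frac{1241772562810705}{6519327871} + 40 i \sqrt{43}$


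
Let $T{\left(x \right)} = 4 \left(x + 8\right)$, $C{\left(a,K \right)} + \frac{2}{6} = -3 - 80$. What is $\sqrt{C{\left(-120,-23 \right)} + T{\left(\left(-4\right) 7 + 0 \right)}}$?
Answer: $\frac{7 i \sqrt{30}}{3} \approx 12.78 i$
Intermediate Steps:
$C{\left(a,K \right)} = - \frac{250}{3}$ ($C{\left(a,K \right)} = - \frac{1}{3} - 83 = - \frac{250}{3}$)
$T{\left(x \right)} = 32 + 4 x$ ($T{\left(x \right)} = 4 \left(8 + x\right) = 32 + 4 x$)
$\sqrt{C{\left(-120,-23 \right)} + T{\left(\left(-4\right) 7 + 0 \right)}} = \sqrt{- \frac{250}{3} + \left(32 + 4 \left(\left(-4\right) 7 + 0\right)\right)} = \sqrt{- \frac{250}{3} + \left(32 + 4 \left(-28 + 0\right)\right)} = \sqrt{- \frac{250}{3} + \left(32 + 4 \left(-28\right)\right)} = \sqrt{- \frac{250}{3} + \left(32 - 112\right)} = \sqrt{- \frac{250}{3} - 80} = \sqrt{- \frac{490}{3}} = \frac{7 i \sqrt{30}}{3}$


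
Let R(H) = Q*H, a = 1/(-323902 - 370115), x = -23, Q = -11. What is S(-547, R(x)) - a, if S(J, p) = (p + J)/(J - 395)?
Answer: 34006990/108960669 ≈ 0.31210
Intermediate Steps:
a = -1/694017 (a = 1/(-694017) = -1/694017 ≈ -1.4409e-6)
R(H) = -11*H
S(J, p) = (J + p)/(-395 + J)
S(-547, R(x)) - a = (-547 - 11*(-23))/(-395 - 547) - 1*(-1/694017) = (-547 + 253)/(-942) + 1/694017 = -1/942*(-294) + 1/694017 = 49/157 + 1/694017 = 34006990/108960669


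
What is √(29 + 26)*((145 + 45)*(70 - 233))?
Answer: -30970*√55 ≈ -2.2968e+5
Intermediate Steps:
√(29 + 26)*((145 + 45)*(70 - 233)) = √55*(190*(-163)) = √55*(-30970) = -30970*√55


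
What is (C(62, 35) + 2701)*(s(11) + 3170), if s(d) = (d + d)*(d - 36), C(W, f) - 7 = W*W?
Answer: 17166240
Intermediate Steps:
C(W, f) = 7 + W² (C(W, f) = 7 + W*W = 7 + W²)
s(d) = 2*d*(-36 + d) (s(d) = (2*d)*(-36 + d) = 2*d*(-36 + d))
(C(62, 35) + 2701)*(s(11) + 3170) = ((7 + 62²) + 2701)*(2*11*(-36 + 11) + 3170) = ((7 + 3844) + 2701)*(2*11*(-25) + 3170) = (3851 + 2701)*(-550 + 3170) = 6552*2620 = 17166240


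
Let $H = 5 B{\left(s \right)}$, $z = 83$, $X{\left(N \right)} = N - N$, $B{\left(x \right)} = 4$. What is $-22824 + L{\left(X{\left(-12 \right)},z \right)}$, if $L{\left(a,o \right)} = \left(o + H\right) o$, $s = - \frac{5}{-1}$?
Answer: $-14275$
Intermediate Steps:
$s = 5$ ($s = \left(-5\right) \left(-1\right) = 5$)
$X{\left(N \right)} = 0$
$H = 20$ ($H = 5 \cdot 4 = 20$)
$L{\left(a,o \right)} = o \left(20 + o\right)$ ($L{\left(a,o \right)} = \left(o + 20\right) o = \left(20 + o\right) o = o \left(20 + o\right)$)
$-22824 + L{\left(X{\left(-12 \right)},z \right)} = -22824 + 83 \left(20 + 83\right) = -22824 + 83 \cdot 103 = -22824 + 8549 = -14275$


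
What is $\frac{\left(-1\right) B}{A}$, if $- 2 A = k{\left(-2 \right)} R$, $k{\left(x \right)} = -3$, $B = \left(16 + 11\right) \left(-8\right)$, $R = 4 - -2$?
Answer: $24$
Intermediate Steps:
$R = 6$ ($R = 4 + 2 = 6$)
$B = -216$ ($B = 27 \left(-8\right) = -216$)
$A = 9$ ($A = - \frac{\left(-3\right) 6}{2} = \left(- \frac{1}{2}\right) \left(-18\right) = 9$)
$\frac{\left(-1\right) B}{A} = \frac{\left(-1\right) \left(-216\right)}{9} = 216 \cdot \frac{1}{9} = 24$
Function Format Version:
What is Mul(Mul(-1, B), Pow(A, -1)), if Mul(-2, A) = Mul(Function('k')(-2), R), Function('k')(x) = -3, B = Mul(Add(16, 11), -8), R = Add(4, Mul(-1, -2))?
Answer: 24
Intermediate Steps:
R = 6 (R = Add(4, 2) = 6)
B = -216 (B = Mul(27, -8) = -216)
A = 9 (A = Mul(Rational(-1, 2), Mul(-3, 6)) = Mul(Rational(-1, 2), -18) = 9)
Mul(Mul(-1, B), Pow(A, -1)) = Mul(Mul(-1, -216), Pow(9, -1)) = Mul(216, Rational(1, 9)) = 24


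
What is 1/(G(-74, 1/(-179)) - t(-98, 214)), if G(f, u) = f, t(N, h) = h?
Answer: -1/288 ≈ -0.0034722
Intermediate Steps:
1/(G(-74, 1/(-179)) - t(-98, 214)) = 1/(-74 - 1*214) = 1/(-74 - 214) = 1/(-288) = -1/288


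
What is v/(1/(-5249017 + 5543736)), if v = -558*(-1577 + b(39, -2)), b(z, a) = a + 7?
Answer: 258520433544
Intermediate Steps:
b(z, a) = 7 + a
v = 877176 (v = -558*(-1577 + (7 - 2)) = -558*(-1577 + 5) = -558*(-1572) = 877176)
v/(1/(-5249017 + 5543736)) = 877176/(1/(-5249017 + 5543736)) = 877176/(1/294719) = 877176*294719 = 258520433544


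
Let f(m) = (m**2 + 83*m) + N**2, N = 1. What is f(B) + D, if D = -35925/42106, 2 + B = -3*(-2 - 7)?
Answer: 113692381/42106 ≈ 2700.1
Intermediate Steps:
B = 25 (B = -2 - 3*(-2 - 7) = -2 - 3*(-9) = -2 + 27 = 25)
D = -35925/42106 (D = -35925*1/42106 = -35925/42106 ≈ -0.85320)
f(m) = 1 + m**2 + 83*m (f(m) = (m**2 + 83*m) + 1**2 = (m**2 + 83*m) + 1 = 1 + m**2 + 83*m)
f(B) + D = (1 + 25**2 + 83*25) - 35925/42106 = (1 + 625 + 2075) - 35925/42106 = 2701 - 35925/42106 = 113692381/42106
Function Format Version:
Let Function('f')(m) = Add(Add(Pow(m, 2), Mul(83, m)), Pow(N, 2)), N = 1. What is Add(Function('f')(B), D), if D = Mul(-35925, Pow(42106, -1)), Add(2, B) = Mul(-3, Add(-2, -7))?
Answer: Rational(113692381, 42106) ≈ 2700.1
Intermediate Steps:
B = 25 (B = Add(-2, Mul(-3, Add(-2, -7))) = Add(-2, Mul(-3, -9)) = Add(-2, 27) = 25)
D = Rational(-35925, 42106) (D = Mul(-35925, Rational(1, 42106)) = Rational(-35925, 42106) ≈ -0.85320)
Function('f')(m) = Add(1, Pow(m, 2), Mul(83, m)) (Function('f')(m) = Add(Add(Pow(m, 2), Mul(83, m)), Pow(1, 2)) = Add(Add(Pow(m, 2), Mul(83, m)), 1) = Add(1, Pow(m, 2), Mul(83, m)))
Add(Function('f')(B), D) = Add(Add(1, Pow(25, 2), Mul(83, 25)), Rational(-35925, 42106)) = Add(Add(1, 625, 2075), Rational(-35925, 42106)) = Add(2701, Rational(-35925, 42106)) = Rational(113692381, 42106)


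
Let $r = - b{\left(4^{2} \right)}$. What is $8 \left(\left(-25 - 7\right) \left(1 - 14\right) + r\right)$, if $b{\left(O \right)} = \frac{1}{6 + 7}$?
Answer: $\frac{43256}{13} \approx 3327.4$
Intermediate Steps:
$b{\left(O \right)} = \frac{1}{13}$
$r = - \frac{1}{13}$ ($r = \left(-1\right) \frac{1}{13} = - \frac{1}{13} \approx -0.076923$)
$8 \left(\left(-25 - 7\right) \left(1 - 14\right) + r\right) = 8 \left(\left(-25 - 7\right) \left(1 - 14\right) - \frac{1}{13}\right) = 8 \left(\left(-25 + \left(-7 + 0\right)\right) \left(-13\right) - \frac{1}{13}\right) = 8 \left(\left(-25 - 7\right) \left(-13\right) - \frac{1}{13}\right) = 8 \left(\left(-32\right) \left(-13\right) - \frac{1}{13}\right) = 8 \left(416 - \frac{1}{13}\right) = 8 \cdot \frac{5407}{13} = \frac{43256}{13}$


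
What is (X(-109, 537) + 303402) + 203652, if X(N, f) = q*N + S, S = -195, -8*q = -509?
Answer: 3999391/8 ≈ 4.9992e+5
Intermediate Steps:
q = 509/8 (q = -1/8*(-509) = 509/8 ≈ 63.625)
X(N, f) = -195 + 509*N/8 (X(N, f) = 509*N/8 - 195 = -195 + 509*N/8)
(X(-109, 537) + 303402) + 203652 = ((-195 + (509/8)*(-109)) + 303402) + 203652 = ((-195 - 55481/8) + 303402) + 203652 = (-57041/8 + 303402) + 203652 = 2370175/8 + 203652 = 3999391/8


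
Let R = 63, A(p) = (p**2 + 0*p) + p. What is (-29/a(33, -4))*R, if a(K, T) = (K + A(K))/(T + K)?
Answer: -2523/55 ≈ -45.873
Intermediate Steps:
A(p) = p + p**2 (A(p) = (p**2 + 0) + p = p**2 + p = p + p**2)
a(K, T) = (K + K*(1 + K))/(K + T) (a(K, T) = (K + K*(1 + K))/(T + K) = (K + K*(1 + K))/(K + T))
(-29/a(33, -4))*R = -29*(33 - 4)/(33*(2 + 33))*63 = -29/(33*35/29)*63 = -29/(33*(1/29)*35)*63 = -29/1155/29*63 = -29*29/1155*63 = -841/1155*63 = -2523/55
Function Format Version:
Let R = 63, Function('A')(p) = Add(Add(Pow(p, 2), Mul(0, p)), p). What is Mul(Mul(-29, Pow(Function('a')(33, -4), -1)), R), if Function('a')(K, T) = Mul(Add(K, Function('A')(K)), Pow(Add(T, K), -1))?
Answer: Rational(-2523, 55) ≈ -45.873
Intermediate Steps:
Function('A')(p) = Add(p, Pow(p, 2)) (Function('A')(p) = Add(Add(Pow(p, 2), 0), p) = Add(Pow(p, 2), p) = Add(p, Pow(p, 2)))
Function('a')(K, T) = Mul(Pow(Add(K, T), -1), Add(K, Mul(K, Add(1, K)))) (Function('a')(K, T) = Mul(Add(K, Mul(K, Add(1, K))), Pow(Add(T, K), -1)) = Mul(Add(K, Mul(K, Add(1, K))), Pow(Add(K, T), -1)) = Mul(Pow(Add(K, T), -1), Add(K, Mul(K, Add(1, K)))))
Mul(Mul(-29, Pow(Function('a')(33, -4), -1)), R) = Mul(Mul(-29, Pow(Mul(33, Pow(Add(33, -4), -1), Add(2, 33)), -1)), 63) = Mul(Mul(-29, Pow(Mul(33, Pow(29, -1), 35), -1)), 63) = Mul(Mul(-29, Pow(Mul(33, Rational(1, 29), 35), -1)), 63) = Mul(Mul(-29, Pow(Rational(1155, 29), -1)), 63) = Mul(Mul(-29, Rational(29, 1155)), 63) = Mul(Rational(-841, 1155), 63) = Rational(-2523, 55)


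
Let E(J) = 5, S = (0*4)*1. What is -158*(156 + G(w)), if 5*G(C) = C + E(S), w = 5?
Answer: -24964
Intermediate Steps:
S = 0 (S = 0*1 = 0)
G(C) = 1 + C/5 (G(C) = (C + 5)/5 = (5 + C)/5 = 1 + C/5)
-158*(156 + G(w)) = -158*(156 + (1 + (1/5)*5)) = -158*(156 + (1 + 1)) = -158*(156 + 2) = -158*158 = -24964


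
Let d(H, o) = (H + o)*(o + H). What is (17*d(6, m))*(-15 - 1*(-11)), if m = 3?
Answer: -5508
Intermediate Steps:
d(H, o) = (H + o)² (d(H, o) = (H + o)*(H + o) = (H + o)²)
(17*d(6, m))*(-15 - 1*(-11)) = (17*(6 + 3)²)*(-15 - 1*(-11)) = (17*9²)*(-15 + 11) = (17*81)*(-4) = 1377*(-4) = -5508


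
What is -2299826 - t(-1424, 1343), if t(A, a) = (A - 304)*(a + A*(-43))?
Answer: 105829774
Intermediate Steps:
t(A, a) = (-304 + A)*(a - 43*A)
-2299826 - t(-1424, 1343) = -2299826 - (-304*1343 - 43*(-1424)**2 + 13072*(-1424) - 1424*1343) = -2299826 - (-408272 - 43*2027776 - 18614528 - 1912432) = -2299826 - (-408272 - 87194368 - 18614528 - 1912432) = -2299826 - 1*(-108129600) = -2299826 + 108129600 = 105829774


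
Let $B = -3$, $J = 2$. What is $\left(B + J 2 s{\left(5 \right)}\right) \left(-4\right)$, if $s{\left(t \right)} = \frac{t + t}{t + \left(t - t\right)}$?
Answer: $-20$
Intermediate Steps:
$s{\left(t \right)} = 2$ ($s{\left(t \right)} = \frac{2 t}{t + 0} = \frac{2 t}{t} = 2$)
$\left(B + J 2 s{\left(5 \right)}\right) \left(-4\right) = \left(-3 + 2 \cdot 2 \cdot 2\right) \left(-4\right) = \left(-3 + 4 \cdot 2\right) \left(-4\right) = \left(-3 + 8\right) \left(-4\right) = 5 \left(-4\right) = -20$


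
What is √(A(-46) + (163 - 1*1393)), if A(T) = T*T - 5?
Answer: √881 ≈ 29.682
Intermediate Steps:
A(T) = -5 + T² (A(T) = T² - 5 = -5 + T²)
√(A(-46) + (163 - 1*1393)) = √((-5 + (-46)²) + (163 - 1*1393)) = √((-5 + 2116) + (163 - 1393)) = √(2111 - 1230) = √881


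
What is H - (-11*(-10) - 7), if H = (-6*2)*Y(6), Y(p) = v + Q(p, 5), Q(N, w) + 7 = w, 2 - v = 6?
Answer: -31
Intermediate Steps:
v = -4 (v = 2 - 1*6 = 2 - 6 = -4)
Q(N, w) = -7 + w
Y(p) = -6 (Y(p) = -4 + (-7 + 5) = -4 - 2 = -6)
H = 72 (H = -6*2*(-6) = -12*(-6) = 72)
H - (-11*(-10) - 7) = 72 - (-11*(-10) - 7) = 72 - (110 - 7) = 72 - 1*103 = 72 - 103 = -31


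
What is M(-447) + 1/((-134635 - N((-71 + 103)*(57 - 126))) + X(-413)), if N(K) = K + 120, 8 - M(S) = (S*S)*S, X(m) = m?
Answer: 11875273337759/132960 ≈ 8.9315e+7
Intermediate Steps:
M(S) = 8 - S³ (M(S) = 8 - S*S*S = 8 - S²*S = 8 - S³)
N(K) = 120 + K
M(-447) + 1/((-134635 - N((-71 + 103)*(57 - 126))) + X(-413)) = (8 - 1*(-447)³) + 1/((-134635 - (120 + (-71 + 103)*(57 - 126))) - 413) = (8 - 1*(-89314623)) + 1/((-134635 - (120 + 32*(-69))) - 413) = (8 + 89314623) + 1/((-134635 - (120 - 2208)) - 413) = 89314631 + 1/((-134635 - 1*(-2088)) - 413) = 89314631 + 1/((-134635 + 2088) - 413) = 89314631 + 1/(-132547 - 413) = 89314631 + 1/(-132960) = 89314631 - 1/132960 = 11875273337759/132960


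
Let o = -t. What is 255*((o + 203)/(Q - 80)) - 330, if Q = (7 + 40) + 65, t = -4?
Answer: 42225/32 ≈ 1319.5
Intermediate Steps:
Q = 112 (Q = 47 + 65 = 112)
o = 4 (o = -1*(-4) = 4)
255*((o + 203)/(Q - 80)) - 330 = 255*((4 + 203)/(112 - 80)) - 330 = 255*(207/32) - 330 = 52785/32 - 330 = 42225/32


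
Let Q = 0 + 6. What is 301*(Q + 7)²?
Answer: 50869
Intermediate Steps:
Q = 6
301*(Q + 7)² = 301*(6 + 7)² = 301*13² = 301*169 = 50869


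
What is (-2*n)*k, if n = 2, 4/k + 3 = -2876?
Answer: 16/2879 ≈ 0.0055575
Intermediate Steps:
k = -4/2879 (k = 4/(-3 - 2876) = 4/(-2879) = 4*(-1/2879) = -4/2879 ≈ -0.0013894)
(-2*n)*k = -2*2*(-4/2879) = -4*(-4/2879) = 16/2879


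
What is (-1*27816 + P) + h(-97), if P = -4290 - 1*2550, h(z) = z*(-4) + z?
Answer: -34365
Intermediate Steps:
h(z) = -3*z (h(z) = -4*z + z = -3*z)
P = -6840 (P = -4290 - 2550 = -6840)
(-1*27816 + P) + h(-97) = (-1*27816 - 6840) - 3*(-97) = (-27816 - 6840) + 291 = -34656 + 291 = -34365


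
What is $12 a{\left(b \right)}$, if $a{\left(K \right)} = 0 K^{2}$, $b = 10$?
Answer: $0$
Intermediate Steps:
$a{\left(K \right)} = 0$
$12 a{\left(b \right)} = 12 \cdot 0 = 0$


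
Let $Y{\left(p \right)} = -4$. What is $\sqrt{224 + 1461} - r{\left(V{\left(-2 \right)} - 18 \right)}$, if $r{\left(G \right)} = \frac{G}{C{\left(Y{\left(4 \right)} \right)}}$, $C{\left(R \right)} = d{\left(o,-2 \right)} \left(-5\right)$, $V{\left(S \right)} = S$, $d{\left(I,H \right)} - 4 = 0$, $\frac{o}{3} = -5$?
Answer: $-1 + \sqrt{1685} \approx 40.049$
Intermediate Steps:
$o = -15$ ($o = 3 \left(-5\right) = -15$)
$d{\left(I,H \right)} = 4$ ($d{\left(I,H \right)} = 4 + 0 = 4$)
$C{\left(R \right)} = -20$ ($C{\left(R \right)} = 4 \left(-5\right) = -20$)
$r{\left(G \right)} = - \frac{G}{20}$ ($r{\left(G \right)} = \frac{G}{-20} = G \left(- \frac{1}{20}\right) = - \frac{G}{20}$)
$\sqrt{224 + 1461} - r{\left(V{\left(-2 \right)} - 18 \right)} = \sqrt{224 + 1461} - - \frac{-2 - 18}{20} = \sqrt{1685} - \left(- \frac{1}{20}\right) \left(-20\right) = \sqrt{1685} - 1 = -1 + \sqrt{1685}$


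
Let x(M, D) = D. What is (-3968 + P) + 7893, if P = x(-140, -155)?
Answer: 3770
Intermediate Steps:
P = -155
(-3968 + P) + 7893 = (-3968 - 155) + 7893 = -4123 + 7893 = 3770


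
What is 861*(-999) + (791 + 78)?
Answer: -859270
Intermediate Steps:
861*(-999) + (791 + 78) = -860139 + 869 = -859270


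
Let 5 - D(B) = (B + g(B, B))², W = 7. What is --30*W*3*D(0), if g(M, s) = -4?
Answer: -6930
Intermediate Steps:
D(B) = 5 - (-4 + B)² (D(B) = 5 - (B - 4)² = 5 - (-4 + B)²)
--30*W*3*D(0) = --30*7*3*(5 - (-4 + 0)²) = -(-210*3)*(5 - 1*(-4)²) = -(-630)*(5 - 1*16) = -(-630)*(5 - 16) = -(-630)*(-11) = -1*6930 = -6930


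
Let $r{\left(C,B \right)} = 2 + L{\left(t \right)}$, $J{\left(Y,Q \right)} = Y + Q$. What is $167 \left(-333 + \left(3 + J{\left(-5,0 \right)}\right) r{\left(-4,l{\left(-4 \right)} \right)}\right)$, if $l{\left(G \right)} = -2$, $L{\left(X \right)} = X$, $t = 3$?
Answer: $-57281$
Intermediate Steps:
$J{\left(Y,Q \right)} = Q + Y$
$r{\left(C,B \right)} = 5$ ($r{\left(C,B \right)} = 2 + 3 = 5$)
$167 \left(-333 + \left(3 + J{\left(-5,0 \right)}\right) r{\left(-4,l{\left(-4 \right)} \right)}\right) = 167 \left(-333 + \left(3 + \left(0 - 5\right)\right) 5\right) = 167 \left(-333 + \left(3 - 5\right) 5\right) = 167 \left(-333 - 10\right) = 167 \left(-343\right) = -57281$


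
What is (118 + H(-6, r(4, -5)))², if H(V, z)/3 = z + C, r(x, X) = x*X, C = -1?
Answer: 3025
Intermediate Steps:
r(x, X) = X*x
H(V, z) = -3 + 3*z (H(V, z) = 3*(z - 1) = 3*(-1 + z) = -3 + 3*z)
(118 + H(-6, r(4, -5)))² = (118 + (-3 + 3*(-5*4)))² = (118 + (-3 + 3*(-20)))² = (118 + (-3 - 60))² = (118 - 63)² = 55² = 3025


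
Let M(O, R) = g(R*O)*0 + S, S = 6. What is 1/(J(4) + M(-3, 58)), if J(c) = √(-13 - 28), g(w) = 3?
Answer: 6/77 - I*√41/77 ≈ 0.077922 - 0.083157*I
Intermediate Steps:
J(c) = I*√41 (J(c) = √(-41) = I*√41)
M(O, R) = 6 (M(O, R) = 3*0 + 6 = 0 + 6 = 6)
1/(J(4) + M(-3, 58)) = 1/(I*√41 + 6) = 1/(6 + I*√41)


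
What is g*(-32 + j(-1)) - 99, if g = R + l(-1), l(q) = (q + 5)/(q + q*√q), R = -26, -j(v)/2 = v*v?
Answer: 853 - 68*I ≈ 853.0 - 68.0*I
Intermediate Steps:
j(v) = -2*v² (j(v) = -2*v*v = -2*v²)
l(q) = (5 + q)/(q + q^(3/2))
g = -26 + 2*(-1 + I) (g = -26 + (5 - 1)/(-1 + (-1)^(3/2)) = -26 + 4/(-1 - I) = -26 + ((-1 + I)/2)*4 = -26 + 2*(-1 + I) ≈ -28.0 + 2.0*I)
g*(-32 + j(-1)) - 99 = (-28 + 2*I)*(-32 - 2*(-1)²) - 99 = (-28 + 2*I)*(-32 - 2*1) - 99 = (-28 + 2*I)*(-32 - 2) - 99 = (-28 + 2*I)*(-34) - 99 = (952 - 68*I) - 99 = 853 - 68*I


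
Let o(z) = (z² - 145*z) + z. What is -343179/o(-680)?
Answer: -20187/32960 ≈ -0.61247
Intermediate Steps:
o(z) = z² - 144*z
-343179/o(-680) = -343179*(-1/(680*(-144 - 680))) = -343179/((-680*(-824))) = -343179/560320 = -343179*1/560320 = -20187/32960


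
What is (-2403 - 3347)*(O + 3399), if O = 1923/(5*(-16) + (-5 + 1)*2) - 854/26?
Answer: -10999407875/572 ≈ -1.9230e+7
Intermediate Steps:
O = -62575/1144 (O = 1923/(-80 - 4*2) - 854*1/26 = 1923/(-80 - 8) - 427/13 = 1923/(-88) - 427/13 = 1923*(-1/88) - 427/13 = -1923/88 - 427/13 = -62575/1144 ≈ -54.698)
(-2403 - 3347)*(O + 3399) = (-2403 - 3347)*(-62575/1144 + 3399) = -5750*3825881/1144 = -10999407875/572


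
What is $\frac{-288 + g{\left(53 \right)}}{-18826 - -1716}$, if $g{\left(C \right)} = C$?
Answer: $\frac{47}{3422} \approx 0.013735$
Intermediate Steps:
$\frac{-288 + g{\left(53 \right)}}{-18826 - -1716} = \frac{-288 + 53}{-18826 - -1716} = - \frac{235}{-18826 + 1716} = - \frac{235}{-17110} = \left(-235\right) \left(- \frac{1}{17110}\right) = \frac{47}{3422}$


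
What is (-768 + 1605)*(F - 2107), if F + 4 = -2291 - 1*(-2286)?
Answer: -1771092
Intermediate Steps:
F = -9 (F = -4 + (-2291 - 1*(-2286)) = -4 + (-2291 + 2286) = -4 - 5 = -9)
(-768 + 1605)*(F - 2107) = (-768 + 1605)*(-9 - 2107) = 837*(-2116) = -1771092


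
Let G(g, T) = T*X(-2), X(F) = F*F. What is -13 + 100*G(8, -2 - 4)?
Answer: -2413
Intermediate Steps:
X(F) = F²
G(g, T) = 4*T (G(g, T) = T*(-2)² = T*4 = 4*T)
-13 + 100*G(8, -2 - 4) = -13 + 100*(4*(-2 - 4)) = -13 + 100*(4*(-6)) = -13 + 100*(-24) = -13 - 2400 = -2413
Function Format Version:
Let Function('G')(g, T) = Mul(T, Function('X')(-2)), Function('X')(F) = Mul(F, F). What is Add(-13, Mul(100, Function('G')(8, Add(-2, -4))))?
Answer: -2413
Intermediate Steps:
Function('X')(F) = Pow(F, 2)
Function('G')(g, T) = Mul(4, T) (Function('G')(g, T) = Mul(T, Pow(-2, 2)) = Mul(T, 4) = Mul(4, T))
Add(-13, Mul(100, Function('G')(8, Add(-2, -4)))) = Add(-13, Mul(100, Mul(4, Add(-2, -4)))) = Add(-13, Mul(100, Mul(4, -6))) = Add(-13, Mul(100, -24)) = Add(-13, -2400) = -2413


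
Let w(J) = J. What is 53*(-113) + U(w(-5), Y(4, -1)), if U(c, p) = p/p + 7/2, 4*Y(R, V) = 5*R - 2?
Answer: -11969/2 ≈ -5984.5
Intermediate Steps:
Y(R, V) = -½ + 5*R/4 (Y(R, V) = (5*R - 2)/4 = (-2 + 5*R)/4 = -½ + 5*R/4)
U(c, p) = 9/2 (U(c, p) = 1 + 7*(½) = 1 + 7/2 = 9/2)
53*(-113) + U(w(-5), Y(4, -1)) = 53*(-113) + 9/2 = -5989 + 9/2 = -11969/2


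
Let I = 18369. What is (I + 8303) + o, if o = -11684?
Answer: 14988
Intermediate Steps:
(I + 8303) + o = (18369 + 8303) - 11684 = 26672 - 11684 = 14988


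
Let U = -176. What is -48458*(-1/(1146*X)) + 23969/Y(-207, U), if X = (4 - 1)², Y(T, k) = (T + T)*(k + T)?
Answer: 440600759/90856026 ≈ 4.8494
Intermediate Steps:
Y(T, k) = 2*T*(T + k) (Y(T, k) = (2*T)*(T + k) = 2*T*(T + k))
X = 9 (X = 3² = 9)
-48458*(-1/(1146*X)) + 23969/Y(-207, U) = -48458/((-1146*9)) + 23969/((2*(-207)*(-207 - 176))) = -48458/(-10314) + 23969/((2*(-207)*(-383))) = -48458*(-1/10314) + 23969/158562 = 24229/5157 + 23969*(1/158562) = 24229/5157 + 23969/158562 = 440600759/90856026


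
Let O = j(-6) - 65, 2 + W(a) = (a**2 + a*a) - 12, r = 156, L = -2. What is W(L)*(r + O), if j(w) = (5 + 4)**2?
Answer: -1032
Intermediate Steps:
j(w) = 81 (j(w) = 9**2 = 81)
W(a) = -14 + 2*a**2 (W(a) = -2 + ((a**2 + a*a) - 12) = -2 + ((a**2 + a**2) - 12) = -2 + (2*a**2 - 12) = -2 + (-12 + 2*a**2) = -14 + 2*a**2)
O = 16 (O = 81 - 65 = 16)
W(L)*(r + O) = (-14 + 2*(-2)**2)*(156 + 16) = (-14 + 2*4)*172 = (-14 + 8)*172 = -6*172 = -1032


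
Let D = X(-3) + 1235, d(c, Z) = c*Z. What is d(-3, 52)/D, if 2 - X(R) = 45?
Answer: -39/298 ≈ -0.13087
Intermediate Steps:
d(c, Z) = Z*c
X(R) = -43 (X(R) = 2 - 1*45 = 2 - 45 = -43)
D = 1192 (D = -43 + 1235 = 1192)
d(-3, 52)/D = (52*(-3))/1192 = -156*1/1192 = -39/298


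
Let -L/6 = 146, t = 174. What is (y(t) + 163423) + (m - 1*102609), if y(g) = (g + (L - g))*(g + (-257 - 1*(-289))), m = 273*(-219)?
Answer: -179429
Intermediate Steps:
L = -876 (L = -6*146 = -876)
m = -59787
y(g) = -28032 - 876*g (y(g) = (g + (-876 - g))*(g + (-257 - 1*(-289))) = -876*(g + (-257 + 289)) = -876*(g + 32) = -876*(32 + g) = -28032 - 876*g)
(y(t) + 163423) + (m - 1*102609) = ((-28032 - 876*174) + 163423) + (-59787 - 1*102609) = ((-28032 - 152424) + 163423) + (-59787 - 102609) = (-180456 + 163423) - 162396 = -17033 - 162396 = -179429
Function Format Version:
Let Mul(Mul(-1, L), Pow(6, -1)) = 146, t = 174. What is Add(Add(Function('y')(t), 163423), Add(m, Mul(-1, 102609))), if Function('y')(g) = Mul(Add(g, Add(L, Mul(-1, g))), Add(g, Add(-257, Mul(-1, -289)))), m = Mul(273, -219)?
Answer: -179429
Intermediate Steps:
L = -876 (L = Mul(-6, 146) = -876)
m = -59787
Function('y')(g) = Add(-28032, Mul(-876, g)) (Function('y')(g) = Mul(Add(g, Add(-876, Mul(-1, g))), Add(g, Add(-257, Mul(-1, -289)))) = Mul(-876, Add(g, Add(-257, 289))) = Mul(-876, Add(g, 32)) = Mul(-876, Add(32, g)) = Add(-28032, Mul(-876, g)))
Add(Add(Function('y')(t), 163423), Add(m, Mul(-1, 102609))) = Add(Add(Add(-28032, Mul(-876, 174)), 163423), Add(-59787, Mul(-1, 102609))) = Add(Add(Add(-28032, -152424), 163423), Add(-59787, -102609)) = Add(Add(-180456, 163423), -162396) = Add(-17033, -162396) = -179429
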